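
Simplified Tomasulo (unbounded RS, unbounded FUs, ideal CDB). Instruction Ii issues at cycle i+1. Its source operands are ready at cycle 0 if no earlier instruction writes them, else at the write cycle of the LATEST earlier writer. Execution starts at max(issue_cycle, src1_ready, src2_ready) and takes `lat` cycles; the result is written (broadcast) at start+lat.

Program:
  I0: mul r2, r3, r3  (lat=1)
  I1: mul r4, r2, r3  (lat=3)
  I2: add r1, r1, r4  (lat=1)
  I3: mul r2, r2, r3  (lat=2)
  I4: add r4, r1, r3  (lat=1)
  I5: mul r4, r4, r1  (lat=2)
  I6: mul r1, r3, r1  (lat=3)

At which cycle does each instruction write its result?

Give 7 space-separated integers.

Answer: 2 5 6 6 7 9 10

Derivation:
I0 mul r2: issue@1 deps=(None,None) exec_start@1 write@2
I1 mul r4: issue@2 deps=(0,None) exec_start@2 write@5
I2 add r1: issue@3 deps=(None,1) exec_start@5 write@6
I3 mul r2: issue@4 deps=(0,None) exec_start@4 write@6
I4 add r4: issue@5 deps=(2,None) exec_start@6 write@7
I5 mul r4: issue@6 deps=(4,2) exec_start@7 write@9
I6 mul r1: issue@7 deps=(None,2) exec_start@7 write@10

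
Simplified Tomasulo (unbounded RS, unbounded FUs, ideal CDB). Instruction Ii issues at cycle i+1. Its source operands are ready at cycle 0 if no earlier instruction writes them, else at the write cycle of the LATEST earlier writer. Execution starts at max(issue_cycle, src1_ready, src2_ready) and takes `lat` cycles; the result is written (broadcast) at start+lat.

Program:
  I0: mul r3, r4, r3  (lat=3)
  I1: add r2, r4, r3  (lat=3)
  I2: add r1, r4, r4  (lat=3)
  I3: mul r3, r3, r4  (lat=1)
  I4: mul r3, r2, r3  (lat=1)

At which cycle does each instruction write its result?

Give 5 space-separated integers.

I0 mul r3: issue@1 deps=(None,None) exec_start@1 write@4
I1 add r2: issue@2 deps=(None,0) exec_start@4 write@7
I2 add r1: issue@3 deps=(None,None) exec_start@3 write@6
I3 mul r3: issue@4 deps=(0,None) exec_start@4 write@5
I4 mul r3: issue@5 deps=(1,3) exec_start@7 write@8

Answer: 4 7 6 5 8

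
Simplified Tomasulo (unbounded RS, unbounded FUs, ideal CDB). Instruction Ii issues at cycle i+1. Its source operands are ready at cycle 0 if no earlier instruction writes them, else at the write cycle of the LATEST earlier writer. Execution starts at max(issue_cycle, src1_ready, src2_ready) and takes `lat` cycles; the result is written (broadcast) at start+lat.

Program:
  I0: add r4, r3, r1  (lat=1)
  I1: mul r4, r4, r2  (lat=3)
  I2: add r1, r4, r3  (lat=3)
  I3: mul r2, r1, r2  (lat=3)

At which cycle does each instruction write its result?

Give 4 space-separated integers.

Answer: 2 5 8 11

Derivation:
I0 add r4: issue@1 deps=(None,None) exec_start@1 write@2
I1 mul r4: issue@2 deps=(0,None) exec_start@2 write@5
I2 add r1: issue@3 deps=(1,None) exec_start@5 write@8
I3 mul r2: issue@4 deps=(2,None) exec_start@8 write@11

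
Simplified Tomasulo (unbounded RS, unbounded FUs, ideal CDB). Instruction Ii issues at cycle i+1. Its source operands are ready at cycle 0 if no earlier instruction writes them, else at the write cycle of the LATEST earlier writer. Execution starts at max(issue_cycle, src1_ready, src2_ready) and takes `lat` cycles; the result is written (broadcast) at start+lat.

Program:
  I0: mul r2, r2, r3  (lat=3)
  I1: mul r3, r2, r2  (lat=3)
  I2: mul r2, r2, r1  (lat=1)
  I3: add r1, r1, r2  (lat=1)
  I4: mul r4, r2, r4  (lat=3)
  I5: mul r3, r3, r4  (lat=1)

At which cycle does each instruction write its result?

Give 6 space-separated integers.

Answer: 4 7 5 6 8 9

Derivation:
I0 mul r2: issue@1 deps=(None,None) exec_start@1 write@4
I1 mul r3: issue@2 deps=(0,0) exec_start@4 write@7
I2 mul r2: issue@3 deps=(0,None) exec_start@4 write@5
I3 add r1: issue@4 deps=(None,2) exec_start@5 write@6
I4 mul r4: issue@5 deps=(2,None) exec_start@5 write@8
I5 mul r3: issue@6 deps=(1,4) exec_start@8 write@9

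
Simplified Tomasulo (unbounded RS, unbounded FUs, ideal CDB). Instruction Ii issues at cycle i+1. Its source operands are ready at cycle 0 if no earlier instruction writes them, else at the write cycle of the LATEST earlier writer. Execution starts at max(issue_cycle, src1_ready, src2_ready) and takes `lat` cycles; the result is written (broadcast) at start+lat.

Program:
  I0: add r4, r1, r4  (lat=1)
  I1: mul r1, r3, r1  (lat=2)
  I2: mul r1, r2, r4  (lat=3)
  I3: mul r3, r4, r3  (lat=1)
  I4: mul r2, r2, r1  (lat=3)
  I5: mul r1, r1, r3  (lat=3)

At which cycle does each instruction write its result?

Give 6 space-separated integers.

I0 add r4: issue@1 deps=(None,None) exec_start@1 write@2
I1 mul r1: issue@2 deps=(None,None) exec_start@2 write@4
I2 mul r1: issue@3 deps=(None,0) exec_start@3 write@6
I3 mul r3: issue@4 deps=(0,None) exec_start@4 write@5
I4 mul r2: issue@5 deps=(None,2) exec_start@6 write@9
I5 mul r1: issue@6 deps=(2,3) exec_start@6 write@9

Answer: 2 4 6 5 9 9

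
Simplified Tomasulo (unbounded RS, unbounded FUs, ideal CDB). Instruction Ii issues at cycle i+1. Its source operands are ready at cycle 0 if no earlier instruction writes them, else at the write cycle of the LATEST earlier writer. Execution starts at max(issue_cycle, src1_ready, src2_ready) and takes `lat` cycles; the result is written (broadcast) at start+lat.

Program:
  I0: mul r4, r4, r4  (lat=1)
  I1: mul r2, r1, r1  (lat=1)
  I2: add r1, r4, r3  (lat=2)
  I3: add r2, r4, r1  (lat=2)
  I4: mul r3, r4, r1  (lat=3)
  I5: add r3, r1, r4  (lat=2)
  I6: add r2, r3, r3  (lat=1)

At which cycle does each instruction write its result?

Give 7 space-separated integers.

Answer: 2 3 5 7 8 8 9

Derivation:
I0 mul r4: issue@1 deps=(None,None) exec_start@1 write@2
I1 mul r2: issue@2 deps=(None,None) exec_start@2 write@3
I2 add r1: issue@3 deps=(0,None) exec_start@3 write@5
I3 add r2: issue@4 deps=(0,2) exec_start@5 write@7
I4 mul r3: issue@5 deps=(0,2) exec_start@5 write@8
I5 add r3: issue@6 deps=(2,0) exec_start@6 write@8
I6 add r2: issue@7 deps=(5,5) exec_start@8 write@9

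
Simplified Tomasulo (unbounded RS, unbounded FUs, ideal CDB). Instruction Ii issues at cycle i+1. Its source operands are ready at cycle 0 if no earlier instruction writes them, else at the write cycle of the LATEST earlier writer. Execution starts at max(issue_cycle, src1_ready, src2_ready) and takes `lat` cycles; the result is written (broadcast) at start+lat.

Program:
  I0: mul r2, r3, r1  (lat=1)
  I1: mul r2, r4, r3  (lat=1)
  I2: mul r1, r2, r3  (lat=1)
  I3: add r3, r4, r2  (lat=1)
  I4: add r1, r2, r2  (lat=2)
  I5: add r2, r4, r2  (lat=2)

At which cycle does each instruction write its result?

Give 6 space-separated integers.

Answer: 2 3 4 5 7 8

Derivation:
I0 mul r2: issue@1 deps=(None,None) exec_start@1 write@2
I1 mul r2: issue@2 deps=(None,None) exec_start@2 write@3
I2 mul r1: issue@3 deps=(1,None) exec_start@3 write@4
I3 add r3: issue@4 deps=(None,1) exec_start@4 write@5
I4 add r1: issue@5 deps=(1,1) exec_start@5 write@7
I5 add r2: issue@6 deps=(None,1) exec_start@6 write@8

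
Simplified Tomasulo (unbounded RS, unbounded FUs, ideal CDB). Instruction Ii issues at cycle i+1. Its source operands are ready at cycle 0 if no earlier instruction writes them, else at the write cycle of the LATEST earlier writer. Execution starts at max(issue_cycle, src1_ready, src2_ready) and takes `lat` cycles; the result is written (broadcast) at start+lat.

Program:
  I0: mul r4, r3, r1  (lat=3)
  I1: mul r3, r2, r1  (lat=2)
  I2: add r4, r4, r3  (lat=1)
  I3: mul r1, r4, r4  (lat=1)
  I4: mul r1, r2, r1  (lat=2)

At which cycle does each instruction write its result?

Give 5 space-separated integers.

I0 mul r4: issue@1 deps=(None,None) exec_start@1 write@4
I1 mul r3: issue@2 deps=(None,None) exec_start@2 write@4
I2 add r4: issue@3 deps=(0,1) exec_start@4 write@5
I3 mul r1: issue@4 deps=(2,2) exec_start@5 write@6
I4 mul r1: issue@5 deps=(None,3) exec_start@6 write@8

Answer: 4 4 5 6 8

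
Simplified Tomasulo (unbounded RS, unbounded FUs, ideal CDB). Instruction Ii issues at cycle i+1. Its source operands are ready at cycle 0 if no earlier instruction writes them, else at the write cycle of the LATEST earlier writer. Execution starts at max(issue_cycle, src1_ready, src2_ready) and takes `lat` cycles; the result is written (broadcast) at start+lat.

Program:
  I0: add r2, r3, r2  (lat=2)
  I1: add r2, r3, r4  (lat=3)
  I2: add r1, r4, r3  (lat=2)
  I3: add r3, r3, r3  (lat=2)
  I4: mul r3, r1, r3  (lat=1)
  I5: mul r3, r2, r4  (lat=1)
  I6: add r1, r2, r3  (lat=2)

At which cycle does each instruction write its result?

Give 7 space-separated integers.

I0 add r2: issue@1 deps=(None,None) exec_start@1 write@3
I1 add r2: issue@2 deps=(None,None) exec_start@2 write@5
I2 add r1: issue@3 deps=(None,None) exec_start@3 write@5
I3 add r3: issue@4 deps=(None,None) exec_start@4 write@6
I4 mul r3: issue@5 deps=(2,3) exec_start@6 write@7
I5 mul r3: issue@6 deps=(1,None) exec_start@6 write@7
I6 add r1: issue@7 deps=(1,5) exec_start@7 write@9

Answer: 3 5 5 6 7 7 9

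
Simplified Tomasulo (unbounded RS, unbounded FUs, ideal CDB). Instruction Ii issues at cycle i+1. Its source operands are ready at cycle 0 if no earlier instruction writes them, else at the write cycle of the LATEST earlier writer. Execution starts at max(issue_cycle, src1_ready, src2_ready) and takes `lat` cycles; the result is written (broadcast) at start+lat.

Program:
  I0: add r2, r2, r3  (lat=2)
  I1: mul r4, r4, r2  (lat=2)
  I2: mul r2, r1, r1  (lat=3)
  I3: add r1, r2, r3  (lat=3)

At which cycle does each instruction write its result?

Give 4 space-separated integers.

I0 add r2: issue@1 deps=(None,None) exec_start@1 write@3
I1 mul r4: issue@2 deps=(None,0) exec_start@3 write@5
I2 mul r2: issue@3 deps=(None,None) exec_start@3 write@6
I3 add r1: issue@4 deps=(2,None) exec_start@6 write@9

Answer: 3 5 6 9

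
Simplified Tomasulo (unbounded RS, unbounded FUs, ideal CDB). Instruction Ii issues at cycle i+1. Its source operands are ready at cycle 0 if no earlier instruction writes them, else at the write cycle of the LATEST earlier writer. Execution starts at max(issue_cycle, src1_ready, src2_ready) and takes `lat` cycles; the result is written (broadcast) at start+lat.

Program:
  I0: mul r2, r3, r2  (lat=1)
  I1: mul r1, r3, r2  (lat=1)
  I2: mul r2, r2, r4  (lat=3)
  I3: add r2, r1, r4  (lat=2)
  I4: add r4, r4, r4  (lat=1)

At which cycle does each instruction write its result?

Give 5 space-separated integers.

I0 mul r2: issue@1 deps=(None,None) exec_start@1 write@2
I1 mul r1: issue@2 deps=(None,0) exec_start@2 write@3
I2 mul r2: issue@3 deps=(0,None) exec_start@3 write@6
I3 add r2: issue@4 deps=(1,None) exec_start@4 write@6
I4 add r4: issue@5 deps=(None,None) exec_start@5 write@6

Answer: 2 3 6 6 6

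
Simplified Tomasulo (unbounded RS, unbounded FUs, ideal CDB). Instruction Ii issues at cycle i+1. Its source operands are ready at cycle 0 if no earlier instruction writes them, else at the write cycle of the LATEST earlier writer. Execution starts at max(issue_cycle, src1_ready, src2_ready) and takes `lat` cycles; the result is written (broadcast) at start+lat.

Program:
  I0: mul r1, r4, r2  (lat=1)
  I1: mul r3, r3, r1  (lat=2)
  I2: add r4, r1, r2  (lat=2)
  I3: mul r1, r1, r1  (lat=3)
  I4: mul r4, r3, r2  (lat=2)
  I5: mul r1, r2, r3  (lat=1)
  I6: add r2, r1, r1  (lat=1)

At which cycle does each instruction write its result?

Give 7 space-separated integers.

I0 mul r1: issue@1 deps=(None,None) exec_start@1 write@2
I1 mul r3: issue@2 deps=(None,0) exec_start@2 write@4
I2 add r4: issue@3 deps=(0,None) exec_start@3 write@5
I3 mul r1: issue@4 deps=(0,0) exec_start@4 write@7
I4 mul r4: issue@5 deps=(1,None) exec_start@5 write@7
I5 mul r1: issue@6 deps=(None,1) exec_start@6 write@7
I6 add r2: issue@7 deps=(5,5) exec_start@7 write@8

Answer: 2 4 5 7 7 7 8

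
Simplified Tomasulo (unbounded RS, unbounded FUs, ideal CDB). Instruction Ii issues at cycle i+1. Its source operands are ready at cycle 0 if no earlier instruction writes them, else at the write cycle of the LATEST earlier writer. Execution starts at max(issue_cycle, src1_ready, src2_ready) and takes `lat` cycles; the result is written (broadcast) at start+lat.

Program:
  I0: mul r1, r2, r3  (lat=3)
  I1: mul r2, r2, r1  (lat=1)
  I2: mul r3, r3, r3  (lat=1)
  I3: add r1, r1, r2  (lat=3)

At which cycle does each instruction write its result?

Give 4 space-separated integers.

Answer: 4 5 4 8

Derivation:
I0 mul r1: issue@1 deps=(None,None) exec_start@1 write@4
I1 mul r2: issue@2 deps=(None,0) exec_start@4 write@5
I2 mul r3: issue@3 deps=(None,None) exec_start@3 write@4
I3 add r1: issue@4 deps=(0,1) exec_start@5 write@8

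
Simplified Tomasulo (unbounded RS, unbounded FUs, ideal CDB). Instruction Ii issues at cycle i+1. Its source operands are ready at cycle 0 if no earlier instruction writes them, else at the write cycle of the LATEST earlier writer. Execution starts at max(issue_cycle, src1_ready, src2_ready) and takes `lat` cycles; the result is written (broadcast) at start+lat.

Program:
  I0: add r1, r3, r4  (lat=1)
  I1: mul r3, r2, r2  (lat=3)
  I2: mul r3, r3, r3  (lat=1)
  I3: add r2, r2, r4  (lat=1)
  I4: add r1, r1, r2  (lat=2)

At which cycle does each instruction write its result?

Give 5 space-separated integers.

Answer: 2 5 6 5 7

Derivation:
I0 add r1: issue@1 deps=(None,None) exec_start@1 write@2
I1 mul r3: issue@2 deps=(None,None) exec_start@2 write@5
I2 mul r3: issue@3 deps=(1,1) exec_start@5 write@6
I3 add r2: issue@4 deps=(None,None) exec_start@4 write@5
I4 add r1: issue@5 deps=(0,3) exec_start@5 write@7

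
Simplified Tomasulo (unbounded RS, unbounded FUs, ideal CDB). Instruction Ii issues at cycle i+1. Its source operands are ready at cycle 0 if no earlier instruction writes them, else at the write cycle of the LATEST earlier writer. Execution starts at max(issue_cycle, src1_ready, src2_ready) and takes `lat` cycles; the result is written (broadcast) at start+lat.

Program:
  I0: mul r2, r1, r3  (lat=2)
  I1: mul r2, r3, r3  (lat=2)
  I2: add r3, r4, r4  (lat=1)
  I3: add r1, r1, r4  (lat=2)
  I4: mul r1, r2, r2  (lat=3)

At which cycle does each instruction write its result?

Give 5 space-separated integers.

I0 mul r2: issue@1 deps=(None,None) exec_start@1 write@3
I1 mul r2: issue@2 deps=(None,None) exec_start@2 write@4
I2 add r3: issue@3 deps=(None,None) exec_start@3 write@4
I3 add r1: issue@4 deps=(None,None) exec_start@4 write@6
I4 mul r1: issue@5 deps=(1,1) exec_start@5 write@8

Answer: 3 4 4 6 8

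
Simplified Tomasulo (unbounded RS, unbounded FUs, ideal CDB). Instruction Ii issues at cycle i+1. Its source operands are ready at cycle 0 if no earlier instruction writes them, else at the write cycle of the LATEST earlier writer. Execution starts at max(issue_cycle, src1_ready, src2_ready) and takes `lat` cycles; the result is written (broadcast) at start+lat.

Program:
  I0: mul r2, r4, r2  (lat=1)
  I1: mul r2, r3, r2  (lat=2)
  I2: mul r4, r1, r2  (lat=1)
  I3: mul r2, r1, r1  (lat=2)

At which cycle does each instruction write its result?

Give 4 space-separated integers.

I0 mul r2: issue@1 deps=(None,None) exec_start@1 write@2
I1 mul r2: issue@2 deps=(None,0) exec_start@2 write@4
I2 mul r4: issue@3 deps=(None,1) exec_start@4 write@5
I3 mul r2: issue@4 deps=(None,None) exec_start@4 write@6

Answer: 2 4 5 6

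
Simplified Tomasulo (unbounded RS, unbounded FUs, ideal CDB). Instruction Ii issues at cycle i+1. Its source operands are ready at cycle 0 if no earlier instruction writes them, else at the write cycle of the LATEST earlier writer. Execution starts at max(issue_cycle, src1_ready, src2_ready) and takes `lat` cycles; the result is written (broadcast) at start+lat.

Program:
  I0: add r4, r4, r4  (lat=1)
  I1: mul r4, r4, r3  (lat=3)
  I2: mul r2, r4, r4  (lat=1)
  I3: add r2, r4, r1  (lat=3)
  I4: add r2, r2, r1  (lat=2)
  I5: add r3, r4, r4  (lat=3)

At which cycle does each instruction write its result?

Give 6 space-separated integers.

Answer: 2 5 6 8 10 9

Derivation:
I0 add r4: issue@1 deps=(None,None) exec_start@1 write@2
I1 mul r4: issue@2 deps=(0,None) exec_start@2 write@5
I2 mul r2: issue@3 deps=(1,1) exec_start@5 write@6
I3 add r2: issue@4 deps=(1,None) exec_start@5 write@8
I4 add r2: issue@5 deps=(3,None) exec_start@8 write@10
I5 add r3: issue@6 deps=(1,1) exec_start@6 write@9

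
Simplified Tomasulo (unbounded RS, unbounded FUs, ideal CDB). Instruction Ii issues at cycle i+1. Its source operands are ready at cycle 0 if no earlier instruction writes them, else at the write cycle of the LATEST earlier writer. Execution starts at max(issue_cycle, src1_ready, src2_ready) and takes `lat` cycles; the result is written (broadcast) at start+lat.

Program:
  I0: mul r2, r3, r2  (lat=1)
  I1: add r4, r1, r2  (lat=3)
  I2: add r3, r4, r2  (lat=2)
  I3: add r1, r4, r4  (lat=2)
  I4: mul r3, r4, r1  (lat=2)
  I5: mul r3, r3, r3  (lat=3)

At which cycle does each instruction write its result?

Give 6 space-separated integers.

Answer: 2 5 7 7 9 12

Derivation:
I0 mul r2: issue@1 deps=(None,None) exec_start@1 write@2
I1 add r4: issue@2 deps=(None,0) exec_start@2 write@5
I2 add r3: issue@3 deps=(1,0) exec_start@5 write@7
I3 add r1: issue@4 deps=(1,1) exec_start@5 write@7
I4 mul r3: issue@5 deps=(1,3) exec_start@7 write@9
I5 mul r3: issue@6 deps=(4,4) exec_start@9 write@12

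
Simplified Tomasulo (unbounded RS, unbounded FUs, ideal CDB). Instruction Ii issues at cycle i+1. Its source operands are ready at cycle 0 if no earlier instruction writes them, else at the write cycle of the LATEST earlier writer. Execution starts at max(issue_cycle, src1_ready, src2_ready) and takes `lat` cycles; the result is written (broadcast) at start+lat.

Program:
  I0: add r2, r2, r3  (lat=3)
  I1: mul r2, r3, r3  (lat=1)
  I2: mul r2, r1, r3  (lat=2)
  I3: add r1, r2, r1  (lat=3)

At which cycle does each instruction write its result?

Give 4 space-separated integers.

I0 add r2: issue@1 deps=(None,None) exec_start@1 write@4
I1 mul r2: issue@2 deps=(None,None) exec_start@2 write@3
I2 mul r2: issue@3 deps=(None,None) exec_start@3 write@5
I3 add r1: issue@4 deps=(2,None) exec_start@5 write@8

Answer: 4 3 5 8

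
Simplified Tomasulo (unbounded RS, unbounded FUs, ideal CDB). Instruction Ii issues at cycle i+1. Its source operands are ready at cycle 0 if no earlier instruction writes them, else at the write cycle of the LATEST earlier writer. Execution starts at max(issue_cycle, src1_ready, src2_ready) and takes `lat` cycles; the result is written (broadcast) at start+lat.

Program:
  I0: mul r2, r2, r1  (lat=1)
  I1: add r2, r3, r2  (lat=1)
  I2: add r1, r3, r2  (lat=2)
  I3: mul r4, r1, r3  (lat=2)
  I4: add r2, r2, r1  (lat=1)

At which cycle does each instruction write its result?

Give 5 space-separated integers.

I0 mul r2: issue@1 deps=(None,None) exec_start@1 write@2
I1 add r2: issue@2 deps=(None,0) exec_start@2 write@3
I2 add r1: issue@3 deps=(None,1) exec_start@3 write@5
I3 mul r4: issue@4 deps=(2,None) exec_start@5 write@7
I4 add r2: issue@5 deps=(1,2) exec_start@5 write@6

Answer: 2 3 5 7 6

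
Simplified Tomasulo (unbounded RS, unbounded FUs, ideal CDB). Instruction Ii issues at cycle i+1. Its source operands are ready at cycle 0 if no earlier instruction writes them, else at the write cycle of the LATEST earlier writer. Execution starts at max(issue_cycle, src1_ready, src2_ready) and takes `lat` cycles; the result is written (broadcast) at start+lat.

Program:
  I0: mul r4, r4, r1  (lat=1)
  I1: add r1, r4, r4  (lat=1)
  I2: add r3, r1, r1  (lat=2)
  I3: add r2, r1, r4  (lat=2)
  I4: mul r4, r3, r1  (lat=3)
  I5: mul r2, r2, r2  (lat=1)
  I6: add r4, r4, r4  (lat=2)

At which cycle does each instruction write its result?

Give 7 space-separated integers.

Answer: 2 3 5 6 8 7 10

Derivation:
I0 mul r4: issue@1 deps=(None,None) exec_start@1 write@2
I1 add r1: issue@2 deps=(0,0) exec_start@2 write@3
I2 add r3: issue@3 deps=(1,1) exec_start@3 write@5
I3 add r2: issue@4 deps=(1,0) exec_start@4 write@6
I4 mul r4: issue@5 deps=(2,1) exec_start@5 write@8
I5 mul r2: issue@6 deps=(3,3) exec_start@6 write@7
I6 add r4: issue@7 deps=(4,4) exec_start@8 write@10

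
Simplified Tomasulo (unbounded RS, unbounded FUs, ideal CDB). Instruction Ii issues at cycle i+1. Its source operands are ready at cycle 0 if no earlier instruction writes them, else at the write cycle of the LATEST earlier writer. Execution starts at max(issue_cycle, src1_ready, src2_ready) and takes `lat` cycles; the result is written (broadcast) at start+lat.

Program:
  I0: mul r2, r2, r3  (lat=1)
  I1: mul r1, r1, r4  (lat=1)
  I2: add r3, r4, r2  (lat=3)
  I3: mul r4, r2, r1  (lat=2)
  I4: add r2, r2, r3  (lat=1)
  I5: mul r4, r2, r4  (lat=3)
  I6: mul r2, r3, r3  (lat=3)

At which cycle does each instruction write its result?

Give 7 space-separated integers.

I0 mul r2: issue@1 deps=(None,None) exec_start@1 write@2
I1 mul r1: issue@2 deps=(None,None) exec_start@2 write@3
I2 add r3: issue@3 deps=(None,0) exec_start@3 write@6
I3 mul r4: issue@4 deps=(0,1) exec_start@4 write@6
I4 add r2: issue@5 deps=(0,2) exec_start@6 write@7
I5 mul r4: issue@6 deps=(4,3) exec_start@7 write@10
I6 mul r2: issue@7 deps=(2,2) exec_start@7 write@10

Answer: 2 3 6 6 7 10 10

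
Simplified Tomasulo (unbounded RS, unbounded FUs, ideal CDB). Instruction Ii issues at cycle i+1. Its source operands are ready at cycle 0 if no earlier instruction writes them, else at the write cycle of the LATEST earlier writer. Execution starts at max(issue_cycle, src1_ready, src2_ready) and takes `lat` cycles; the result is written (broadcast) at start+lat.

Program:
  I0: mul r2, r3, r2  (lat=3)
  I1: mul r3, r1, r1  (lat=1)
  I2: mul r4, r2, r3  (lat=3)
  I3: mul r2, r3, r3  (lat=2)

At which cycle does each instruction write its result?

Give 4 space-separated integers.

Answer: 4 3 7 6

Derivation:
I0 mul r2: issue@1 deps=(None,None) exec_start@1 write@4
I1 mul r3: issue@2 deps=(None,None) exec_start@2 write@3
I2 mul r4: issue@3 deps=(0,1) exec_start@4 write@7
I3 mul r2: issue@4 deps=(1,1) exec_start@4 write@6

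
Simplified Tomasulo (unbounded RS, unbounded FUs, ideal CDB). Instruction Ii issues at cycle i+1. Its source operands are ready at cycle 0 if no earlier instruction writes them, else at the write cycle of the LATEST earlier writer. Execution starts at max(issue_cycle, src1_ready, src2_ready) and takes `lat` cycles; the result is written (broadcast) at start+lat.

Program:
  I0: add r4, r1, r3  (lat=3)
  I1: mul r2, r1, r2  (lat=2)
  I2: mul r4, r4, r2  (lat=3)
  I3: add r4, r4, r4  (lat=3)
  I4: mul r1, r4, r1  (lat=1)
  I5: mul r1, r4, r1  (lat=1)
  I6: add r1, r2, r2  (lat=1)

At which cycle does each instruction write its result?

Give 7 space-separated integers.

Answer: 4 4 7 10 11 12 8

Derivation:
I0 add r4: issue@1 deps=(None,None) exec_start@1 write@4
I1 mul r2: issue@2 deps=(None,None) exec_start@2 write@4
I2 mul r4: issue@3 deps=(0,1) exec_start@4 write@7
I3 add r4: issue@4 deps=(2,2) exec_start@7 write@10
I4 mul r1: issue@5 deps=(3,None) exec_start@10 write@11
I5 mul r1: issue@6 deps=(3,4) exec_start@11 write@12
I6 add r1: issue@7 deps=(1,1) exec_start@7 write@8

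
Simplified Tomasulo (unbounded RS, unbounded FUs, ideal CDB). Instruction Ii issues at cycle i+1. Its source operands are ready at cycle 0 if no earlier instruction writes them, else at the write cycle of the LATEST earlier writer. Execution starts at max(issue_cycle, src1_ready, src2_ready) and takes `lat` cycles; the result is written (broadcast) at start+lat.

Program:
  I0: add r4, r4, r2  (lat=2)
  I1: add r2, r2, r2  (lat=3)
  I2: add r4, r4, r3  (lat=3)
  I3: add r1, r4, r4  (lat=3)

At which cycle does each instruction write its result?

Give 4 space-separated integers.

I0 add r4: issue@1 deps=(None,None) exec_start@1 write@3
I1 add r2: issue@2 deps=(None,None) exec_start@2 write@5
I2 add r4: issue@3 deps=(0,None) exec_start@3 write@6
I3 add r1: issue@4 deps=(2,2) exec_start@6 write@9

Answer: 3 5 6 9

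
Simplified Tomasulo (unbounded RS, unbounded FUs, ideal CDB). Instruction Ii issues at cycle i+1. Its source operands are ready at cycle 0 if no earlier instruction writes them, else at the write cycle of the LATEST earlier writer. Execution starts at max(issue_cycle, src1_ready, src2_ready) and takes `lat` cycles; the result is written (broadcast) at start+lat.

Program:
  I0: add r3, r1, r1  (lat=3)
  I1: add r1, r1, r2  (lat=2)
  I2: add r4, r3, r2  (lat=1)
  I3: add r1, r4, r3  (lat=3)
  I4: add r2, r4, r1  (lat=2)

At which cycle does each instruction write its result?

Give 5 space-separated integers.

I0 add r3: issue@1 deps=(None,None) exec_start@1 write@4
I1 add r1: issue@2 deps=(None,None) exec_start@2 write@4
I2 add r4: issue@3 deps=(0,None) exec_start@4 write@5
I3 add r1: issue@4 deps=(2,0) exec_start@5 write@8
I4 add r2: issue@5 deps=(2,3) exec_start@8 write@10

Answer: 4 4 5 8 10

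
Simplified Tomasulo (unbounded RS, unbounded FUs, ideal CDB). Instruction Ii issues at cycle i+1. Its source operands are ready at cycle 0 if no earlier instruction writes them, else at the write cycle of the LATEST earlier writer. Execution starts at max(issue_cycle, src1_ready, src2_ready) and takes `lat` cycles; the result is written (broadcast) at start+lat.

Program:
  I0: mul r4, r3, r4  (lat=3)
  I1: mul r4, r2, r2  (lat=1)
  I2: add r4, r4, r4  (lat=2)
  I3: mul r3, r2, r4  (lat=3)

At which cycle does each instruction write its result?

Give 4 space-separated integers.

I0 mul r4: issue@1 deps=(None,None) exec_start@1 write@4
I1 mul r4: issue@2 deps=(None,None) exec_start@2 write@3
I2 add r4: issue@3 deps=(1,1) exec_start@3 write@5
I3 mul r3: issue@4 deps=(None,2) exec_start@5 write@8

Answer: 4 3 5 8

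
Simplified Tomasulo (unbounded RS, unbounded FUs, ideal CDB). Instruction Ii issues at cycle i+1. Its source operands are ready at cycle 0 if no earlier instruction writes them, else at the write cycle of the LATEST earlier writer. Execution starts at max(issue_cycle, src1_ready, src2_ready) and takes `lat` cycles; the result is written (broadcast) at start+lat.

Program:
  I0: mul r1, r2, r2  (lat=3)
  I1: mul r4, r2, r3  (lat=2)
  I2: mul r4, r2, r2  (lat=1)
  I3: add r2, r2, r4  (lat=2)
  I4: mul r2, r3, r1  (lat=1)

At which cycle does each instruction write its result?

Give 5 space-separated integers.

I0 mul r1: issue@1 deps=(None,None) exec_start@1 write@4
I1 mul r4: issue@2 deps=(None,None) exec_start@2 write@4
I2 mul r4: issue@3 deps=(None,None) exec_start@3 write@4
I3 add r2: issue@4 deps=(None,2) exec_start@4 write@6
I4 mul r2: issue@5 deps=(None,0) exec_start@5 write@6

Answer: 4 4 4 6 6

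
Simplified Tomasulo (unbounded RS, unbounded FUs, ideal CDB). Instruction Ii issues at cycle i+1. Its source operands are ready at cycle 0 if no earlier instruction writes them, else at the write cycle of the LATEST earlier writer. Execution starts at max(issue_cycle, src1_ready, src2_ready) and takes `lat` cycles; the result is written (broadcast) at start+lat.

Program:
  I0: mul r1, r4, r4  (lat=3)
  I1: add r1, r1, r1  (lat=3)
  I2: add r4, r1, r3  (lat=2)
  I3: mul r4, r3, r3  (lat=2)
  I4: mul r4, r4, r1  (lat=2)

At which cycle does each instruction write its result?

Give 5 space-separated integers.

Answer: 4 7 9 6 9

Derivation:
I0 mul r1: issue@1 deps=(None,None) exec_start@1 write@4
I1 add r1: issue@2 deps=(0,0) exec_start@4 write@7
I2 add r4: issue@3 deps=(1,None) exec_start@7 write@9
I3 mul r4: issue@4 deps=(None,None) exec_start@4 write@6
I4 mul r4: issue@5 deps=(3,1) exec_start@7 write@9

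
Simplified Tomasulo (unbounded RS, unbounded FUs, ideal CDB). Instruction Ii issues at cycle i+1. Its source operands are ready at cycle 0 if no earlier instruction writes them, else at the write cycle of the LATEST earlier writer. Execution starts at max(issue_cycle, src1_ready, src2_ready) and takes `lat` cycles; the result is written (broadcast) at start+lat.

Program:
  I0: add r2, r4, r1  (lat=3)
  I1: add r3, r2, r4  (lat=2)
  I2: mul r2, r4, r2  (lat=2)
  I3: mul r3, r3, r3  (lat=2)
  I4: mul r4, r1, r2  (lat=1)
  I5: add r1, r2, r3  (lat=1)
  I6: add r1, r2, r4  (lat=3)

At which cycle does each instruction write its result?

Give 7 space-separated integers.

I0 add r2: issue@1 deps=(None,None) exec_start@1 write@4
I1 add r3: issue@2 deps=(0,None) exec_start@4 write@6
I2 mul r2: issue@3 deps=(None,0) exec_start@4 write@6
I3 mul r3: issue@4 deps=(1,1) exec_start@6 write@8
I4 mul r4: issue@5 deps=(None,2) exec_start@6 write@7
I5 add r1: issue@6 deps=(2,3) exec_start@8 write@9
I6 add r1: issue@7 deps=(2,4) exec_start@7 write@10

Answer: 4 6 6 8 7 9 10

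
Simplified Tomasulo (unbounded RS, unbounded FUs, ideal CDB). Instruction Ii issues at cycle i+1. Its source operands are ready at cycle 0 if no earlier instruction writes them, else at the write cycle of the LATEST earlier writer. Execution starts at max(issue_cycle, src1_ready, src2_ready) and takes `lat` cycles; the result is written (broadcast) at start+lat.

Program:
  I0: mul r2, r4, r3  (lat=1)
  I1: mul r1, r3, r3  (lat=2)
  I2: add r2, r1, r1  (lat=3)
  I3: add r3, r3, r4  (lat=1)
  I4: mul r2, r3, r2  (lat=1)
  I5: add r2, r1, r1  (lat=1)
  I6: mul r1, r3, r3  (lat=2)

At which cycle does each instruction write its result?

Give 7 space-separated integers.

I0 mul r2: issue@1 deps=(None,None) exec_start@1 write@2
I1 mul r1: issue@2 deps=(None,None) exec_start@2 write@4
I2 add r2: issue@3 deps=(1,1) exec_start@4 write@7
I3 add r3: issue@4 deps=(None,None) exec_start@4 write@5
I4 mul r2: issue@5 deps=(3,2) exec_start@7 write@8
I5 add r2: issue@6 deps=(1,1) exec_start@6 write@7
I6 mul r1: issue@7 deps=(3,3) exec_start@7 write@9

Answer: 2 4 7 5 8 7 9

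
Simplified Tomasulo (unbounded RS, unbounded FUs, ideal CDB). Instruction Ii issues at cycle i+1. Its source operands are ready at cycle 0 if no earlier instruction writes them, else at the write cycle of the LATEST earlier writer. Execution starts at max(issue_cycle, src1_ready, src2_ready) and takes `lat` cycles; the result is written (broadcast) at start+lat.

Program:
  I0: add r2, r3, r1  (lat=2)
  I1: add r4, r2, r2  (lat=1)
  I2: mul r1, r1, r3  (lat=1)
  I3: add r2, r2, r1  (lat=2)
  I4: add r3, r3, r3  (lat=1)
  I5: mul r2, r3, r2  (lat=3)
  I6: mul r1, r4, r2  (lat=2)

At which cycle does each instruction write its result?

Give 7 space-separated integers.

Answer: 3 4 4 6 6 9 11

Derivation:
I0 add r2: issue@1 deps=(None,None) exec_start@1 write@3
I1 add r4: issue@2 deps=(0,0) exec_start@3 write@4
I2 mul r1: issue@3 deps=(None,None) exec_start@3 write@4
I3 add r2: issue@4 deps=(0,2) exec_start@4 write@6
I4 add r3: issue@5 deps=(None,None) exec_start@5 write@6
I5 mul r2: issue@6 deps=(4,3) exec_start@6 write@9
I6 mul r1: issue@7 deps=(1,5) exec_start@9 write@11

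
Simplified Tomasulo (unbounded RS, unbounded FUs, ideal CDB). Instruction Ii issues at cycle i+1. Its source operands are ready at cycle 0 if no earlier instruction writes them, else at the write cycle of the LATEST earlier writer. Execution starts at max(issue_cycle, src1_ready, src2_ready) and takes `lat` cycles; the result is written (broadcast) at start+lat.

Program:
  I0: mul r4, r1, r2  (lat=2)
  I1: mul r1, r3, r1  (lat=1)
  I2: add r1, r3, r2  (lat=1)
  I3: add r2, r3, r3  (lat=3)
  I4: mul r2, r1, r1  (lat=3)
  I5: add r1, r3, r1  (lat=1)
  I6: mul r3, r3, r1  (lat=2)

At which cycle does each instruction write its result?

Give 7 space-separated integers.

I0 mul r4: issue@1 deps=(None,None) exec_start@1 write@3
I1 mul r1: issue@2 deps=(None,None) exec_start@2 write@3
I2 add r1: issue@3 deps=(None,None) exec_start@3 write@4
I3 add r2: issue@4 deps=(None,None) exec_start@4 write@7
I4 mul r2: issue@5 deps=(2,2) exec_start@5 write@8
I5 add r1: issue@6 deps=(None,2) exec_start@6 write@7
I6 mul r3: issue@7 deps=(None,5) exec_start@7 write@9

Answer: 3 3 4 7 8 7 9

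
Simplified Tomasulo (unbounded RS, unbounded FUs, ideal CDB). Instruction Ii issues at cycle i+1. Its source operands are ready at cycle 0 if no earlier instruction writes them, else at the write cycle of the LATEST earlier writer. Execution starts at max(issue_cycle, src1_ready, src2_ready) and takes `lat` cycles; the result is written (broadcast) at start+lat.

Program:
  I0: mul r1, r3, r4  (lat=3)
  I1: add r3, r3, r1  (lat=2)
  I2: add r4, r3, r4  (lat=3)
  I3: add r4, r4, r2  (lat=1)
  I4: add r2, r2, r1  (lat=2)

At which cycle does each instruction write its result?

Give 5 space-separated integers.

Answer: 4 6 9 10 7

Derivation:
I0 mul r1: issue@1 deps=(None,None) exec_start@1 write@4
I1 add r3: issue@2 deps=(None,0) exec_start@4 write@6
I2 add r4: issue@3 deps=(1,None) exec_start@6 write@9
I3 add r4: issue@4 deps=(2,None) exec_start@9 write@10
I4 add r2: issue@5 deps=(None,0) exec_start@5 write@7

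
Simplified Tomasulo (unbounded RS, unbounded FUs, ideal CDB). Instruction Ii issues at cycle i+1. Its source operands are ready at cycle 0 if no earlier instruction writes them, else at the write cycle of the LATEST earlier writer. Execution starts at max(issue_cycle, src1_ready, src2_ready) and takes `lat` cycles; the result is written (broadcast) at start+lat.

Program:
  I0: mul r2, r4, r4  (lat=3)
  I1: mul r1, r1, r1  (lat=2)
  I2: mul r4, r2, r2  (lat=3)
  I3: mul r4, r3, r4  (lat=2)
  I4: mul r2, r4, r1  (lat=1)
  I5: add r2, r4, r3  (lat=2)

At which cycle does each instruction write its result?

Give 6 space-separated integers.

Answer: 4 4 7 9 10 11

Derivation:
I0 mul r2: issue@1 deps=(None,None) exec_start@1 write@4
I1 mul r1: issue@2 deps=(None,None) exec_start@2 write@4
I2 mul r4: issue@3 deps=(0,0) exec_start@4 write@7
I3 mul r4: issue@4 deps=(None,2) exec_start@7 write@9
I4 mul r2: issue@5 deps=(3,1) exec_start@9 write@10
I5 add r2: issue@6 deps=(3,None) exec_start@9 write@11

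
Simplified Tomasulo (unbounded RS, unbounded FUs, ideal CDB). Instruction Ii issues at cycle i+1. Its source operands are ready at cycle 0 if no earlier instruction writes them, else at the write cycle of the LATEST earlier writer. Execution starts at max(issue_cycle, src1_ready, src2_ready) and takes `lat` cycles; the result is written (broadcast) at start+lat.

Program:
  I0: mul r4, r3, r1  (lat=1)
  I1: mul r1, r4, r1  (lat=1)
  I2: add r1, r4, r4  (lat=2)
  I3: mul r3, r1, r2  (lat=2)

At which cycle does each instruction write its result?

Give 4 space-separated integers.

Answer: 2 3 5 7

Derivation:
I0 mul r4: issue@1 deps=(None,None) exec_start@1 write@2
I1 mul r1: issue@2 deps=(0,None) exec_start@2 write@3
I2 add r1: issue@3 deps=(0,0) exec_start@3 write@5
I3 mul r3: issue@4 deps=(2,None) exec_start@5 write@7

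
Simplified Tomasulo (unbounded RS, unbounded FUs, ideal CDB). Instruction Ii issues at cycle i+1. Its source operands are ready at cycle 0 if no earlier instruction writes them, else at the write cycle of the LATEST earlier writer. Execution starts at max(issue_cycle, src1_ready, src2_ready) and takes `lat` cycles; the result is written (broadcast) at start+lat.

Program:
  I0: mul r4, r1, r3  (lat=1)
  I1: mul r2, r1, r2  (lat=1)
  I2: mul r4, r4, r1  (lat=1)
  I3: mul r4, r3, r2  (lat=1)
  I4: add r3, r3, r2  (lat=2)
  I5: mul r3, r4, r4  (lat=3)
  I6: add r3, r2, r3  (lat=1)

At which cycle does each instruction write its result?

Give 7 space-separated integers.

Answer: 2 3 4 5 7 9 10

Derivation:
I0 mul r4: issue@1 deps=(None,None) exec_start@1 write@2
I1 mul r2: issue@2 deps=(None,None) exec_start@2 write@3
I2 mul r4: issue@3 deps=(0,None) exec_start@3 write@4
I3 mul r4: issue@4 deps=(None,1) exec_start@4 write@5
I4 add r3: issue@5 deps=(None,1) exec_start@5 write@7
I5 mul r3: issue@6 deps=(3,3) exec_start@6 write@9
I6 add r3: issue@7 deps=(1,5) exec_start@9 write@10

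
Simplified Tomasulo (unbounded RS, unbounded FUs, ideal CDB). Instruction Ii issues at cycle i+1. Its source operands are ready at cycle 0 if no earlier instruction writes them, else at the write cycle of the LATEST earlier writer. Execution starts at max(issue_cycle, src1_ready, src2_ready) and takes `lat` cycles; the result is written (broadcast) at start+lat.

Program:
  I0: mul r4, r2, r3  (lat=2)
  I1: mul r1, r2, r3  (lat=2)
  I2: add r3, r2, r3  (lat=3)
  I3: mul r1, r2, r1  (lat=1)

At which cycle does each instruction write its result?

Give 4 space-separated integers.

I0 mul r4: issue@1 deps=(None,None) exec_start@1 write@3
I1 mul r1: issue@2 deps=(None,None) exec_start@2 write@4
I2 add r3: issue@3 deps=(None,None) exec_start@3 write@6
I3 mul r1: issue@4 deps=(None,1) exec_start@4 write@5

Answer: 3 4 6 5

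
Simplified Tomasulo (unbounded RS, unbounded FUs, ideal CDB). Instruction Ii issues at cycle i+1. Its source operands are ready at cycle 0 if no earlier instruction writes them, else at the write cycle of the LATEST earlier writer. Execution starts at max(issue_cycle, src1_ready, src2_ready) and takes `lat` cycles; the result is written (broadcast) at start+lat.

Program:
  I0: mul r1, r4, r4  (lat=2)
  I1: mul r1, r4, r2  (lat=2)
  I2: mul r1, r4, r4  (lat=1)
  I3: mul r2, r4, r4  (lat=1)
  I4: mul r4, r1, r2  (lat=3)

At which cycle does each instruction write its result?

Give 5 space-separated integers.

Answer: 3 4 4 5 8

Derivation:
I0 mul r1: issue@1 deps=(None,None) exec_start@1 write@3
I1 mul r1: issue@2 deps=(None,None) exec_start@2 write@4
I2 mul r1: issue@3 deps=(None,None) exec_start@3 write@4
I3 mul r2: issue@4 deps=(None,None) exec_start@4 write@5
I4 mul r4: issue@5 deps=(2,3) exec_start@5 write@8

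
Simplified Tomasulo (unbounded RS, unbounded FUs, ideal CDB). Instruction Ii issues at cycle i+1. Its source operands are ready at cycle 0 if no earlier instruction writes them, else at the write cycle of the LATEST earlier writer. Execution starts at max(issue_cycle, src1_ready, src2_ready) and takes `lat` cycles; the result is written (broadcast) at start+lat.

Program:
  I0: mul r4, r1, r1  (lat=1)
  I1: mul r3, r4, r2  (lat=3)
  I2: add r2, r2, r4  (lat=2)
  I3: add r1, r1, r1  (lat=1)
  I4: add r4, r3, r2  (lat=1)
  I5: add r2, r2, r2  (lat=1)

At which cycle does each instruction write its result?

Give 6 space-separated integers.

Answer: 2 5 5 5 6 7

Derivation:
I0 mul r4: issue@1 deps=(None,None) exec_start@1 write@2
I1 mul r3: issue@2 deps=(0,None) exec_start@2 write@5
I2 add r2: issue@3 deps=(None,0) exec_start@3 write@5
I3 add r1: issue@4 deps=(None,None) exec_start@4 write@5
I4 add r4: issue@5 deps=(1,2) exec_start@5 write@6
I5 add r2: issue@6 deps=(2,2) exec_start@6 write@7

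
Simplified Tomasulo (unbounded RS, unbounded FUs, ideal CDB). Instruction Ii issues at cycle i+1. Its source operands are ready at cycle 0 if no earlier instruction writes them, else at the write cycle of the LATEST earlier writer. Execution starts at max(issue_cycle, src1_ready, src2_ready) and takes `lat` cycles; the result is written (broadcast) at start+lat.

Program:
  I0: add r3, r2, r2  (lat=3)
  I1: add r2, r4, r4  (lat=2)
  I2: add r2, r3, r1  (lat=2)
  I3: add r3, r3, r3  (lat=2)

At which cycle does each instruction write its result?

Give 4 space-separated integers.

I0 add r3: issue@1 deps=(None,None) exec_start@1 write@4
I1 add r2: issue@2 deps=(None,None) exec_start@2 write@4
I2 add r2: issue@3 deps=(0,None) exec_start@4 write@6
I3 add r3: issue@4 deps=(0,0) exec_start@4 write@6

Answer: 4 4 6 6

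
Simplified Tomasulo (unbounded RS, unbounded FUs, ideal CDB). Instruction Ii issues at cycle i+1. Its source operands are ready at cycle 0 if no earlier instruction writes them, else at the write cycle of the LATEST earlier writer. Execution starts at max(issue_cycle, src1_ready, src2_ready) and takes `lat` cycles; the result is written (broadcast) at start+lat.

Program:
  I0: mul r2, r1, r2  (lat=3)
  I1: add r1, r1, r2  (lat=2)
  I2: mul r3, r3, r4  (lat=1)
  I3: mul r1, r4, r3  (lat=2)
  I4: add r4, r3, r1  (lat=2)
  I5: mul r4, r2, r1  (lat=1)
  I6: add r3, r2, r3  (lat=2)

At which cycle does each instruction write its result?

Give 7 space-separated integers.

I0 mul r2: issue@1 deps=(None,None) exec_start@1 write@4
I1 add r1: issue@2 deps=(None,0) exec_start@4 write@6
I2 mul r3: issue@3 deps=(None,None) exec_start@3 write@4
I3 mul r1: issue@4 deps=(None,2) exec_start@4 write@6
I4 add r4: issue@5 deps=(2,3) exec_start@6 write@8
I5 mul r4: issue@6 deps=(0,3) exec_start@6 write@7
I6 add r3: issue@7 deps=(0,2) exec_start@7 write@9

Answer: 4 6 4 6 8 7 9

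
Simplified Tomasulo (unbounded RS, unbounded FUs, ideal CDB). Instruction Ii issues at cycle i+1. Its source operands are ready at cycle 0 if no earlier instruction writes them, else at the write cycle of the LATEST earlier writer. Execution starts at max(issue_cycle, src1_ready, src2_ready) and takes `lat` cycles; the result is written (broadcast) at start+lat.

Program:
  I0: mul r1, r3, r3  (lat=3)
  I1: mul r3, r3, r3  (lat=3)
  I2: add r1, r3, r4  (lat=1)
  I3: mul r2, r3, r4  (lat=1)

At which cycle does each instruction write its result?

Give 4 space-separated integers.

Answer: 4 5 6 6

Derivation:
I0 mul r1: issue@1 deps=(None,None) exec_start@1 write@4
I1 mul r3: issue@2 deps=(None,None) exec_start@2 write@5
I2 add r1: issue@3 deps=(1,None) exec_start@5 write@6
I3 mul r2: issue@4 deps=(1,None) exec_start@5 write@6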